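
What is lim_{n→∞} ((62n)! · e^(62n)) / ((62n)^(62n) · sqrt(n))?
lim = sqrt(2π·62)

Stirling: (62n)! ~ sqrt(2π·62n) · (62n/e)^(62n). Hence
  (62n)! · e^(62n) / (62n)^(62n) ~ sqrt(2π·62n).
Dividing by sqrt(n): sqrt(2π·62n) / sqrt(n) = sqrt(2π·62) · n^((1−1)/2), so the limit is sqrt(2π·62).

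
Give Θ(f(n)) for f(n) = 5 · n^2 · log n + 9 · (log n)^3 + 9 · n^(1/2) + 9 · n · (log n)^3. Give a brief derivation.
f(n) ∈ Θ(n^2 · log n)

Compare the terms by growth order. For large n, n^a · (log n)^b dominates n^a' · (log n)^b' iff a > a', or (a = a' and b > b'). Ranking the 4 terms shows the dominant one is 5 · n^2 · log n. Hence f(n) ∈ Θ(n^2 · log n).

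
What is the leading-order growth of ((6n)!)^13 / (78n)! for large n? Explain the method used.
((6n)!)^13/(78n)! ~ ((2π·6n)^(12/2) / sqrt(13)) · 13^(−13·6n)  →  0

Write N = 6n. Stirling: N! ~ sqrt(2π N)(N/e)^N and (13N)! ~ sqrt(2π·13N)·(13N/e)^(13N).
  (N!)^13/(13N)! ~ (2π N)^(13/2) (N/e)^(13N) / [sqrt(2π·13N) (13N/e)^(13N)]
     = (2π N)^(13/2) / sqrt(2π·13N) · (N/(13N))^(13N)
     = (2π N)^((13−1)/2) / sqrt(13) · 13^(−13N).
Since 13^13 > 1, the factor 13^(−13N) decays exponentially, so the ratio → 0. Substituting N = 6n gives the stated form.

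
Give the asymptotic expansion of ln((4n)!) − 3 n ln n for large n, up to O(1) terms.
ln((4n)!) − 3 n ln n = n ln n + 4(ln 4 − 1) n + (1/2) ln(2π·4n) + O(1/n)

Stirling: ln((4n)!) = 4n ln(4n) − 4n + (1/2) ln(2π·4n) + O(1/n).
Expand 4n ln(4n) = 4n (ln n + ln 4) = 4n ln n + 4n ln 4.
Subtract 3n ln n: leading term is (4 − 3) n ln n = n ln n. The next term is 4n ln 4 − 4n = 4(ln 4 − 1) n. Then the (1/2) ln(2π·4n) correction.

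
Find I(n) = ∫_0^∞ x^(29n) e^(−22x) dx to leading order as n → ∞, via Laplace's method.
I(n) ~ (sqrt(2π·29n) / 22) · (29n/(22e))^(29n)

Write the integrand as exp(29n ln x − 22x) and set f(x) = 29n ln x − 22x. Then f'(x) = 29n/x − 22 = 0 at x* = 29n/22, and f''(x*) = −29n/x*^2 = −22^2/(29n). Laplace's method (interior maximum) gives
  I(n) ~ e^(f(x*)) · sqrt(2π / |f''(x*)|)
        = exp(29n ln(29n/22) − 29n) · sqrt(2π · 29n / 22^2)
        = (29n/22)^(29n) e^(−29n) · sqrt(2π·29n) / 22
        = (sqrt(2π·29n) / 22) · (29n/(22e))^(29n).
This matches Γ(29n+1)/22^(29n+1) with Stirling applied to Γ.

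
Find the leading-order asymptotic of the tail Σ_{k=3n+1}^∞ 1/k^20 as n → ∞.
Σ_{k>3n} 1/k^20 ~ 1/(19 · (3n)^19)

Compare to the integral: ∫_{3n}^∞ x^(−20) dx = [−x^(−19)/19]_{3n}^∞ = 1/((20−1)·(3n)^19). Euler-Maclaurin then gives
  Σ_{k>3n} 1/k^20 = ∫_{3n}^∞ dx/x^20 − 1/(2·(3n)^20) + O(1/(3n)^21).
(Equivalently this is ζ(20) − Σ_{k≤3n} 1/k^20.)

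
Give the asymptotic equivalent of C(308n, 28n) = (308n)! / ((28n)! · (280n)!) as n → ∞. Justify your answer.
C(308n, 28n) ~ (285311670611/10000000000)^(28n) · sqrt(11/(20π·28n))

Write N = 28n. Apply Stirling to each factorial:
  (11N)! ~ sqrt(2π·11N) · (11N/e)^(11N),
  N! ~ sqrt(2π N) · (N/e)^N,
  (10N)! ~ sqrt(2π·10N) · (10N/e)^(10N).
The exponential factors combine to (11N)^(11N) / (N^N · (10N)^(10N)) = 11^(11N)/10^(10N) = (11^11/10^10)^N = (285311670611/10000000000)^N.
The square-root prefactors combine to sqrt(2π·11N) / (sqrt(2π N)·sqrt(2π·10N)) = sqrt(11 / (2π·10·N)) = sqrt(11/(20π·28n)).
Substituting N = 28n: C(308n, 28n) ~ (285311670611/10000000000)^(28n) · sqrt(11/(20π·28n)).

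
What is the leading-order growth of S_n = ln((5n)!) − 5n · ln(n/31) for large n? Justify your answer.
S_n ~ 5n · (ln 155 − 1) + O(ln n)

Stirling: ln((5n)!) = 5n ln(5n) − 5n + O(ln n).
  S_n = 5n ln(5n) − 5n − 5n ln(n/31) + O(ln n)
      = 5n ln(5n) − 5n ln n + 5n ln 31 − 5n + O(ln n)
      = 5n ln 5 + 5n ln 31 − 5n + O(ln n)
      = 5n (ln 155 − 1) + O(ln n).
Numerically ln(155) − 1 ≈ 4.0434.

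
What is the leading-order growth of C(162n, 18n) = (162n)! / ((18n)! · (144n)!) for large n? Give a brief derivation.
C(162n, 18n) ~ (387420489/16777216)^(18n) · sqrt(9/(16π·18n))

Write N = 18n. Apply Stirling to each factorial:
  (9N)! ~ sqrt(2π·9N) · (9N/e)^(9N),
  N! ~ sqrt(2π N) · (N/e)^N,
  (8N)! ~ sqrt(2π·8N) · (8N/e)^(8N).
The exponential factors combine to (9N)^(9N) / (N^N · (8N)^(8N)) = 9^(9N)/8^(8N) = (9^9/8^8)^N = (387420489/16777216)^N.
The square-root prefactors combine to sqrt(2π·9N) / (sqrt(2π N)·sqrt(2π·8N)) = sqrt(9 / (2π·8·N)) = sqrt(9/(16π·18n)).
Substituting N = 18n: C(162n, 18n) ~ (387420489/16777216)^(18n) · sqrt(9/(16π·18n)).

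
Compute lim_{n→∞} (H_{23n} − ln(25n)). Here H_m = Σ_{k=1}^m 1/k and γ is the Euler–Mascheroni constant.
lim = ln(23/25) + γ

By Euler-Maclaurin, H_m = ln m + γ + O(1/m). So
  H_{23n} − ln(25n) = ln(23n) + γ − ln(25n) + O(1/n)
                       = ln(23/25) + γ + O(1/n).
Hence the limit is ln(23/25) + γ.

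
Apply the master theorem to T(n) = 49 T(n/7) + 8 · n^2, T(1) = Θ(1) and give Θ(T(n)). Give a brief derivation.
T(n) = Θ(n^2 log n)

log_7 49 = 2, and f(n) = 8 · n^2 = Θ(n^(log_7 49)). This is Case 2 of the master theorem: T(n) = Θ(f(n) · log n) = Θ(n^2 log n).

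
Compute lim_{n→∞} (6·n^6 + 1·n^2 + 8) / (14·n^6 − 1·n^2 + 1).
lim = 6/14 = 3/7

For large n the leading n^6 terms dominate both numerator and denominator. Dividing top and bottom by n^6, every other term tends to 0, leaving 6/14 = 3/7.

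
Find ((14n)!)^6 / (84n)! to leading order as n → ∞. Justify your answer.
((14n)!)^6/(84n)! ~ ((2π·14n)^(5/2) / sqrt(6)) · 6^(−6·14n)  →  0

Write N = 14n. Stirling: N! ~ sqrt(2π N)(N/e)^N and (6N)! ~ sqrt(2π·6N)·(6N/e)^(6N).
  (N!)^6/(6N)! ~ (2π N)^(6/2) (N/e)^(6N) / [sqrt(2π·6N) (6N/e)^(6N)]
     = (2π N)^(6/2) / sqrt(2π·6N) · (N/(6N))^(6N)
     = (2π N)^((6−1)/2) / sqrt(6) · 6^(−6N).
Since 6^6 > 1, the factor 6^(−6N) decays exponentially, so the ratio → 0. Substituting N = 14n gives the stated form.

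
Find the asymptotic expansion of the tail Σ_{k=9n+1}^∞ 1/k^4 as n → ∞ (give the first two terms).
Σ_{k>9n} 1/k^4 = 1/(3 · (9n)^3) − 1/(2 · (9n)^4) + O(1/(9n)^5)

Compare to the integral: ∫_{9n}^∞ x^(−4) dx = [−x^(−3)/3]_{9n}^∞ = 1/((4−1)·(9n)^3). The Euler-Maclaurin correction adds −f(9n)/2 = −1/(2·(9n)^4). Euler-Maclaurin then gives
  Σ_{k>9n} 1/k^4 = ∫_{9n}^∞ dx/x^4 − 1/(2·(9n)^4) + O(1/(9n)^5).
(Equivalently this is ζ(4) − Σ_{k≤9n} 1/k^4.)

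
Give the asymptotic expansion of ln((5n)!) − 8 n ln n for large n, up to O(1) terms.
ln((5n)!) − 8 n ln n = −3 n ln n + 5(ln 5 − 1) n + (1/2) ln(2π·5n) + O(1/n)

Stirling: ln((5n)!) = 5n ln(5n) − 5n + (1/2) ln(2π·5n) + O(1/n).
Expand 5n ln(5n) = 5n (ln n + ln 5) = 5n ln n + 5n ln 5.
Subtract 8n ln n: leading term is (5 − 8) n ln n = −3 n ln n. The next term is 5n ln 5 − 5n = 5(ln 5 − 1) n. Then the (1/2) ln(2π·5n) correction.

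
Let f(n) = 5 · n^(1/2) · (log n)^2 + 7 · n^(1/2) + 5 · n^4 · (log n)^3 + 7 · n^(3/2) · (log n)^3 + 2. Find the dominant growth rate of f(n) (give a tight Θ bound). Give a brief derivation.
f(n) ∈ Θ(n^4 · (log n)^3)

Compare the terms by growth order. For large n, n^a · (log n)^b dominates n^a' · (log n)^b' iff a > a', or (a = a' and b > b'). Ranking the 5 terms shows the dominant one is 5 · n^4 · (log n)^3. Hence f(n) ∈ Θ(n^4 · (log n)^3).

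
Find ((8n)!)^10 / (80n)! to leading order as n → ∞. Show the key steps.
((8n)!)^10/(80n)! ~ ((2π·8n)^(9/2) / sqrt(10)) · 10^(−10·8n)  →  0

Write N = 8n. Stirling: N! ~ sqrt(2π N)(N/e)^N and (10N)! ~ sqrt(2π·10N)·(10N/e)^(10N).
  (N!)^10/(10N)! ~ (2π N)^(10/2) (N/e)^(10N) / [sqrt(2π·10N) (10N/e)^(10N)]
     = (2π N)^(10/2) / sqrt(2π·10N) · (N/(10N))^(10N)
     = (2π N)^((10−1)/2) / sqrt(10) · 10^(−10N).
Since 10^10 > 1, the factor 10^(−10N) decays exponentially, so the ratio → 0. Substituting N = 8n gives the stated form.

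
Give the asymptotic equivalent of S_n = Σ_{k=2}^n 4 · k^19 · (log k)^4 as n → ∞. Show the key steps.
S_n ~ n^20 · (log n)^4 / 5

By integral comparison, S_n = ∫_1^n 4 · x^19 · (log x)^4 dx + O(n^19 · (log n)^4). For the integral, the leading term of ∫_1^n x^19 (log x)^4 dx is n^20/20 · (log n)^4 (by repeated integration by parts; each step lowers the log-exponent and produces a relatively O(1/log n) correction). Hence S_n ~ n^20 · (log n)^4 / 5.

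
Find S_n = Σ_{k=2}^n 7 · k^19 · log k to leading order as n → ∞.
S_n ~ 7 · n^20 log n / 20 − 7 · n^20 / 400

By integral comparison, S_n = ∫_1^n 7 · x^19 · log x dx + O(n^19 · log n). For the integral, ∫ x^19 log x dx = n^20 log n / 20 − n^20/400 (integration by parts). Hence S_n ~ 7 · n^20 log n / 20 − 7 · n^20 / 400.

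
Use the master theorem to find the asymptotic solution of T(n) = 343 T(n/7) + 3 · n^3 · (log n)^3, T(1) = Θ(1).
T(n) = Θ(n^3 · (log n)^4)

Here log_7 343 = 3 and f(n) = 3 · n^3 · (log n)^3 = Θ(n^(log_7 343) · (log n)^3). This is the extended Case 2 of the master theorem (f matches the critical exponent up to log factors), giving T(n) = Θ(n^(log_7 343) · (log n)^(3+1)) = Θ(n^3 · (log n)^4).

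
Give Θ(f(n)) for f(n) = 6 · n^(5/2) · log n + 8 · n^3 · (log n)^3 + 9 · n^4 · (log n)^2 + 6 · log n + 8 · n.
f(n) ∈ Θ(n^4 · (log n)^2)

Compare the terms by growth order. For large n, n^a · (log n)^b dominates n^a' · (log n)^b' iff a > a', or (a = a' and b > b'). Ranking the 5 terms shows the dominant one is 9 · n^4 · (log n)^2. Hence f(n) ∈ Θ(n^4 · (log n)^2).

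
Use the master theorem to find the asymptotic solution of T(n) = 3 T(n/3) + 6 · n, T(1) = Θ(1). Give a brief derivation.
T(n) = Θ(n log n)

log_3 3 = 1, and f(n) = 6 · n = Θ(n^(log_3 3)). This is Case 2 of the master theorem: T(n) = Θ(f(n) · log n) = Θ(n log n).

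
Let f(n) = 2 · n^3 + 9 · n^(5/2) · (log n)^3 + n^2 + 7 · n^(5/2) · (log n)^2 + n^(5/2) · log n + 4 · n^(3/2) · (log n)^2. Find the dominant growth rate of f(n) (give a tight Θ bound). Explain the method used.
f(n) ∈ Θ(n^3)

Compare the terms by growth order. For large n, n^a · (log n)^b dominates n^a' · (log n)^b' iff a > a', or (a = a' and b > b'). Ranking the 6 terms shows the dominant one is 2 · n^3. Hence f(n) ∈ Θ(n^3).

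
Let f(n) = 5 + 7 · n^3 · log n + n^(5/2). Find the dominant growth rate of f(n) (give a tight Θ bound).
f(n) ∈ Θ(n^3 · log n)

Compare the terms by growth order. For large n, n^a · (log n)^b dominates n^a' · (log n)^b' iff a > a', or (a = a' and b > b'). Ranking the 3 terms shows the dominant one is 7 · n^3 · log n. Hence f(n) ∈ Θ(n^3 · log n).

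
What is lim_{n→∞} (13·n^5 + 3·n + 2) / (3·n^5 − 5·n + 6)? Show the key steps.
lim = 13/3

For large n the leading n^5 terms dominate both numerator and denominator. Dividing top and bottom by n^5, every other term tends to 0, leaving 13/3.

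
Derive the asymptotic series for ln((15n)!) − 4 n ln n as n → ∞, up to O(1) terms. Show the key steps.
ln((15n)!) − 4 n ln n = 11 n ln n + 15(ln 15 − 1) n + (1/2) ln(2π·15n) + O(1/n)

Stirling: ln((15n)!) = 15n ln(15n) − 15n + (1/2) ln(2π·15n) + O(1/n).
Expand 15n ln(15n) = 15n (ln n + ln 15) = 15n ln n + 15n ln 15.
Subtract 4n ln n: leading term is (15 − 4) n ln n = 11 n ln n. The next term is 15n ln 15 − 15n = 15(ln 15 − 1) n. Then the (1/2) ln(2π·15n) correction.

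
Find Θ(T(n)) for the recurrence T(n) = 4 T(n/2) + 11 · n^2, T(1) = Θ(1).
T(n) = Θ(n^2 log n)

log_2 4 = 2, and f(n) = 11 · n^2 = Θ(n^(log_2 4)). This is Case 2 of the master theorem: T(n) = Θ(f(n) · log n) = Θ(n^2 log n).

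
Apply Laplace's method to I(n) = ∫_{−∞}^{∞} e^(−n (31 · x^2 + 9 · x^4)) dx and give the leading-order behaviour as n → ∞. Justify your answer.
I(n) ~ sqrt(π/(31n))

φ(x) = 31 · x^2 + 9 · x^4 has its unique global minimum at x* = 0 (since φ'(x) = 62x + 36x^3 = 0 only at x = 0 for real x with both coefficients positive, and φ → ∞ as |x| → ∞). At x* = 0, φ(0) = 0 and φ''(0) = 62. Laplace's method then gives
  I(n) ~ sqrt(2π / (n · φ''(0))) · e^(−n φ(0)) = sqrt(2π / (62n)) = sqrt(π/(31n)).
The 9 · x^4 term contributes only at subleading order (an O(1/n) relative correction).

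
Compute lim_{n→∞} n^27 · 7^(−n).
lim = 0

Exponentials with base > 1 dominate every fixed polynomial: for any fixed c, n^c / 7^n → 0 as n → ∞ (e.g. by the ratio test, or by writing 7^n = e^(n ln 7) and noting e^(n ln 7) / n^c → ∞). Hence n^27 · 7^(−n) = n^27 / 7^n → 0.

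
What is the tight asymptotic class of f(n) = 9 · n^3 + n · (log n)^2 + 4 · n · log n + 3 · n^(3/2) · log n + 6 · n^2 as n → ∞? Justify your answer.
f(n) ∈ Θ(n^3)

Compare the terms by growth order. For large n, n^a · (log n)^b dominates n^a' · (log n)^b' iff a > a', or (a = a' and b > b'). Ranking the 5 terms shows the dominant one is 9 · n^3. Hence f(n) ∈ Θ(n^3).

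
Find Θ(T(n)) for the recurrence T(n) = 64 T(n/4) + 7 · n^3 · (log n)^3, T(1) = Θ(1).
T(n) = Θ(n^3 · (log n)^4)

Here log_4 64 = 3 and f(n) = 7 · n^3 · (log n)^3 = Θ(n^(log_4 64) · (log n)^3). This is the extended Case 2 of the master theorem (f matches the critical exponent up to log factors), giving T(n) = Θ(n^(log_4 64) · (log n)^(3+1)) = Θ(n^3 · (log n)^4).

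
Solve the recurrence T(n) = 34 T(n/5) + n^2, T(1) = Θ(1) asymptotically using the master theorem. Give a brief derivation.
T(n) = Θ(n^(log_5 34))

Master theorem: compare f(n) = n^2 to n^(log_5 34) where log_5 34 ≈ 2.191. Since 2 < log_5 34, we have f(n) = O(n^(log_5 34 − ε)) for some ε > 0 — Case 1. Hence T(n) = Θ(n^(log_5 34)).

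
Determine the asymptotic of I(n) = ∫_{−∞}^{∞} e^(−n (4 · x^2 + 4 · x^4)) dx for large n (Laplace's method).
I(n) ~ sqrt(π/(4n))

φ(x) = 4 · x^2 + 4 · x^4 has its unique global minimum at x* = 0 (since φ'(x) = 8x + 16x^3 = 0 only at x = 0 for real x with both coefficients positive, and φ → ∞ as |x| → ∞). At x* = 0, φ(0) = 0 and φ''(0) = 8. Laplace's method then gives
  I(n) ~ sqrt(2π / (n · φ''(0))) · e^(−n φ(0)) = sqrt(2π / (8n)) = sqrt(π/(4n)).
The 4 · x^4 term contributes only at subleading order (an O(1/n) relative correction).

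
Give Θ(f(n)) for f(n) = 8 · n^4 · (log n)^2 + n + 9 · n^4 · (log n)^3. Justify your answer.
f(n) ∈ Θ(n^4 · (log n)^3)

Compare the terms by growth order. For large n, n^a · (log n)^b dominates n^a' · (log n)^b' iff a > a', or (a = a' and b > b'). Ranking the 3 terms shows the dominant one is 9 · n^4 · (log n)^3. Hence f(n) ∈ Θ(n^4 · (log n)^3).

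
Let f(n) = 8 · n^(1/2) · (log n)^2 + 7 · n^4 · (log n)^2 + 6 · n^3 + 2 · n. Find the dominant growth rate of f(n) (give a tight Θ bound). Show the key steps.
f(n) ∈ Θ(n^4 · (log n)^2)

Compare the terms by growth order. For large n, n^a · (log n)^b dominates n^a' · (log n)^b' iff a > a', or (a = a' and b > b'). Ranking the 4 terms shows the dominant one is 7 · n^4 · (log n)^2. Hence f(n) ∈ Θ(n^4 · (log n)^2).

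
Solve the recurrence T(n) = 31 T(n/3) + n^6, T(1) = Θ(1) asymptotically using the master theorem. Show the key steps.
T(n) = Θ(n^6)

log_3 31 ≈ 3.126. f(n) = n^6 dominates n^(log_3 31) since 6 > 3.126, and the regularity condition a·f(n/b) = 31·(n/3)^6 = (31/729)·n^6 ≤ c·f(n) holds with c = 31/729 ≈ 0.0425 < 1. So this is Case 3: T(n) = Θ(f(n)) = Θ(n^6).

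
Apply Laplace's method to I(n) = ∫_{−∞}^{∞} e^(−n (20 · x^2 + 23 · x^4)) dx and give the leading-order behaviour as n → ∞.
I(n) ~ sqrt(π/(20n))

φ(x) = 20 · x^2 + 23 · x^4 has its unique global minimum at x* = 0 (since φ'(x) = 40x + 92x^3 = 0 only at x = 0 for real x with both coefficients positive, and φ → ∞ as |x| → ∞). At x* = 0, φ(0) = 0 and φ''(0) = 40. Laplace's method then gives
  I(n) ~ sqrt(2π / (n · φ''(0))) · e^(−n φ(0)) = sqrt(2π / (40n)) = sqrt(π/(20n)).
The 23 · x^4 term contributes only at subleading order (an O(1/n) relative correction).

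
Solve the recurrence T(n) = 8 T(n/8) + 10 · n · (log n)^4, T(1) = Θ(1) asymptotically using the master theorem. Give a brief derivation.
T(n) = Θ(n · (log n)^5)

Here log_8 8 = 1 and f(n) = 10 · n · (log n)^4 = Θ(n^(log_8 8) · (log n)^4). This is the extended Case 2 of the master theorem (f matches the critical exponent up to log factors), giving T(n) = Θ(n^(log_8 8) · (log n)^(4+1)) = Θ(n · (log n)^5).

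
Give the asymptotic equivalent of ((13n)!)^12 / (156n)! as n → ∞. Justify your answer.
((13n)!)^12/(156n)! ~ ((2π·13n)^(11/2) / sqrt(12)) · 12^(−12·13n)  →  0

Write N = 13n. Stirling: N! ~ sqrt(2π N)(N/e)^N and (12N)! ~ sqrt(2π·12N)·(12N/e)^(12N).
  (N!)^12/(12N)! ~ (2π N)^(12/2) (N/e)^(12N) / [sqrt(2π·12N) (12N/e)^(12N)]
     = (2π N)^(12/2) / sqrt(2π·12N) · (N/(12N))^(12N)
     = (2π N)^((12−1)/2) / sqrt(12) · 12^(−12N).
Since 12^12 > 1, the factor 12^(−12N) decays exponentially, so the ratio → 0. Substituting N = 13n gives the stated form.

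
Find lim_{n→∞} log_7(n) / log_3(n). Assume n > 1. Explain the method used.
lim = ln(3) / ln(7) = log_7(3)

Change of base: log_7(n) = ln n / ln 7 and log_3(n) = ln n / ln 3. The ratio is (ln n / ln 7) · (ln 3 / ln n) = ln 3 / ln 7, a constant independent of n. So the limit is ln 3 / ln 7 = log_7(3).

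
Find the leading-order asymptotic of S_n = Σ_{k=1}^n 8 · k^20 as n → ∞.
S_n ~ 8 · n^21 / 21

By integral comparison (Euler-Maclaurin), Σ_{k=1}^n 8 · k^20 = 8 · ∫_0^n x^20 dx + O(n^20) = 8 · n^21/21 + O(n^20). (Equivalently, Faulhaber's formula gives the same leading term.)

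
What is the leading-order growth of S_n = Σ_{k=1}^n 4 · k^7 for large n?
S_n ~ n^8 / 2

By integral comparison (Euler-Maclaurin), Σ_{k=1}^n 4 · k^7 = 4 · ∫_0^n x^7 dx + O(n^7) = 4 · n^8/8 = n^8 / 2 + O(n^7). (Equivalently, Faulhaber's formula gives the same leading term.)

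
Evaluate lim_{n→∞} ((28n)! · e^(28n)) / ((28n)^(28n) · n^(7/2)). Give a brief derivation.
lim = 0

Stirling: (28n)! ~ sqrt(2π·28n) · (28n/e)^(28n). Hence
  (28n)! · e^(28n) / (28n)^(28n) ~ sqrt(2π·28n).
Dividing by n^(7/2): sqrt(2π·28n) / n^(7/2) = sqrt(2π·28) · n^((1−7)/2), so the expression behaves like sqrt(2π·28) · n^((1−7)/2) → 0.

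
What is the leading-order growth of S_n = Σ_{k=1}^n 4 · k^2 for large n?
S_n ~ 4 · n^3 / 3

By integral comparison (Euler-Maclaurin), Σ_{k=1}^n 4 · k^2 = 4 · ∫_0^n x^2 dx + O(n^2) = 4 · n^3/3 + O(n^2). (Equivalently, Faulhaber's formula gives the same leading term.)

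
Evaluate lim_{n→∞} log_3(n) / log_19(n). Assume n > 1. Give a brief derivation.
lim = ln(19) / ln(3) = log_3(19)

Change of base: log_3(n) = ln n / ln 3 and log_19(n) = ln n / ln 19. The ratio is (ln n / ln 3) · (ln 19 / ln n) = ln 19 / ln 3, a constant independent of n. So the limit is ln 19 / ln 3 = log_3(19).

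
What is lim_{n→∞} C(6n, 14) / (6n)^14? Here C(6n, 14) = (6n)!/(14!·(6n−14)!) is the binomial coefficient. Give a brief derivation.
lim = 1/14! = 1/87178291200

With N = 6n → ∞: C(N, 14) / N^14 = [N(N−1)…(N−13)] / (14! · N^14) = (1/14!) · 1 · (1 − 1/(6n)) · … · (1 − 13/(6n)). Each factor → 1 as N → ∞, so the limit is 1/14! = 1/87178291200.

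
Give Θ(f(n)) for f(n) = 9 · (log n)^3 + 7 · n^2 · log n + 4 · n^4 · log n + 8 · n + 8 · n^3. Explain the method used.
f(n) ∈ Θ(n^4 · log n)

Compare the terms by growth order. For large n, n^a · (log n)^b dominates n^a' · (log n)^b' iff a > a', or (a = a' and b > b'). Ranking the 5 terms shows the dominant one is 4 · n^4 · log n. Hence f(n) ∈ Θ(n^4 · log n).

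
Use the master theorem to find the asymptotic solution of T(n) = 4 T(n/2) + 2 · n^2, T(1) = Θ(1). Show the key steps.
T(n) = Θ(n^2 log n)

log_2 4 = 2, and f(n) = 2 · n^2 = Θ(n^(log_2 4)). This is Case 2 of the master theorem: T(n) = Θ(f(n) · log n) = Θ(n^2 log n).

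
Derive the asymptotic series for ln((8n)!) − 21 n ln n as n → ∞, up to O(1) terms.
ln((8n)!) − 21 n ln n = −13 n ln n + 8(ln 8 − 1) n + (1/2) ln(2π·8n) + O(1/n)

Stirling: ln((8n)!) = 8n ln(8n) − 8n + (1/2) ln(2π·8n) + O(1/n).
Expand 8n ln(8n) = 8n (ln n + ln 8) = 8n ln n + 8n ln 8.
Subtract 21n ln n: leading term is (8 − 21) n ln n = −13 n ln n. The next term is 8n ln 8 − 8n = 8(ln 8 − 1) n. Then the (1/2) ln(2π·8n) correction.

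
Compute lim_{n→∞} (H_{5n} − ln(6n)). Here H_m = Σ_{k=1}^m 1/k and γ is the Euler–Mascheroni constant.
lim = ln(5/6) + γ

By Euler-Maclaurin, H_m = ln m + γ + O(1/m). So
  H_{5n} − ln(6n) = ln(5n) + γ − ln(6n) + O(1/n)
                       = ln(5/6) + γ + O(1/n).
Hence the limit is ln(5/6) + γ.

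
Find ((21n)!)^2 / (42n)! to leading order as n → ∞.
((21n)!)^2/(42n)! ~ ((2π·21n)^(1/2) / sqrt(2)) · 2^(−2·21n)  →  0

Write N = 21n. Stirling: N! ~ sqrt(2π N)(N/e)^N and (2N)! ~ sqrt(2π·2N)·(2N/e)^(2N).
  (N!)^2/(2N)! ~ (2π N)^(2/2) (N/e)^(2N) / [sqrt(2π·2N) (2N/e)^(2N)]
     = (2π N)^(2/2) / sqrt(2π·2N) · (N/(2N))^(2N)
     = (2π N)^((2−1)/2) / sqrt(2) · 2^(−2N).
Since 2^2 > 1, the factor 2^(−2N) decays exponentially, so the ratio → 0. Substituting N = 21n gives the stated form.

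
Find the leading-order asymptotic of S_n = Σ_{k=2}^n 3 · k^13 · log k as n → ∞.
S_n ~ 3 · n^14 log n / 14 − 3 · n^14 / 196

By integral comparison, S_n = ∫_1^n 3 · x^13 · log x dx + O(n^13 · log n). For the integral, ∫ x^13 log x dx = n^14 log n / 14 − n^14/196 (integration by parts). Hence S_n ~ 3 · n^14 log n / 14 − 3 · n^14 / 196.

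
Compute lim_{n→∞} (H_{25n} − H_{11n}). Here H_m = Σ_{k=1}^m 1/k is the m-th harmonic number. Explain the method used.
lim = ln(25/11)

Euler-Maclaurin gives H_m = ln m + γ + 1/(2m) + O(1/m^2). The γ and O(1/m) terms cancel in the difference:
  H_{25n} − H_{11n} = ln(25n) − ln(11n) + O(1/n) = ln(25/11) + O(1/n).
Hence the limit is ln(25/11).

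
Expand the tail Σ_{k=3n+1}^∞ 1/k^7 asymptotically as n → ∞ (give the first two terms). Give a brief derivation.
Σ_{k>3n} 1/k^7 = 1/(6 · (3n)^6) − 1/(2 · (3n)^7) + O(1/(3n)^8)

Compare to the integral: ∫_{3n}^∞ x^(−7) dx = [−x^(−6)/6]_{3n}^∞ = 1/((7−1)·(3n)^6). The Euler-Maclaurin correction adds −f(3n)/2 = −1/(2·(3n)^7). Euler-Maclaurin then gives
  Σ_{k>3n} 1/k^7 = ∫_{3n}^∞ dx/x^7 − 1/(2·(3n)^7) + O(1/(3n)^8).
(Equivalently this is ζ(7) − Σ_{k≤3n} 1/k^7.)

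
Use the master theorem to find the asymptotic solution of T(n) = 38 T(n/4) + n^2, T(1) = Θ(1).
T(n) = Θ(n^(log_4 38))

Master theorem: compare f(n) = n^2 to n^(log_4 38) where log_4 38 ≈ 2.624. Since 2 < log_4 38, we have f(n) = O(n^(log_4 38 − ε)) for some ε > 0 — Case 1. Hence T(n) = Θ(n^(log_4 38)).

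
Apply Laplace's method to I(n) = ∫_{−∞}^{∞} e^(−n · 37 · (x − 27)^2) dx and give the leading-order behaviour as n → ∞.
I(n) = sqrt(π/(37n))

Here φ(x) = 37 · (x − 27)^2 has its unique minimum at x* = 27 with φ(x*) = 0 and φ''(x*) = 74. Laplace's method gives
  I(n) ~ e^(−n φ(x*)) · sqrt(2π / (n · φ''(x*))) = sqrt(2π / (74n)) = sqrt(π/(37n)).
This is exact: substituting u = (x − 27)·sqrt(37n) gives I(n) = (1/sqrt(37n)) ∫_{−∞}^{∞} e^(−u^2) du = sqrt(π/(37n)).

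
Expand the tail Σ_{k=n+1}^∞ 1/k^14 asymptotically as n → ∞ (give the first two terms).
Σ_{k>n} 1/k^14 = 1/(13 · n^13) − 1/(2 · n^14) + O(1/n^15)

Compare to the integral: ∫_{n}^∞ x^(−14) dx = [−x^(−13)/13]_{n}^∞ = 1/((14−1)·n^13). The Euler-Maclaurin correction adds −f(n)/2 = −1/(2·n^14). Euler-Maclaurin then gives
  Σ_{k>n} 1/k^14 = ∫_{n}^∞ dx/x^14 − 1/(2·n^14) + O(1/n^15).
(Equivalently this is ζ(14) − Σ_{k≤n} 1/k^14.)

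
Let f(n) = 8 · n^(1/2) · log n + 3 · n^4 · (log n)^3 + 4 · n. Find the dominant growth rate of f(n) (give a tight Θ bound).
f(n) ∈ Θ(n^4 · (log n)^3)

Compare the terms by growth order. For large n, n^a · (log n)^b dominates n^a' · (log n)^b' iff a > a', or (a = a' and b > b'). Ranking the 3 terms shows the dominant one is 3 · n^4 · (log n)^3. Hence f(n) ∈ Θ(n^4 · (log n)^3).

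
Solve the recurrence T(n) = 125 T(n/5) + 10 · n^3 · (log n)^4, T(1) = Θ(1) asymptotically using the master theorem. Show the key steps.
T(n) = Θ(n^3 · (log n)^5)

Here log_5 125 = 3 and f(n) = 10 · n^3 · (log n)^4 = Θ(n^(log_5 125) · (log n)^4). This is the extended Case 2 of the master theorem (f matches the critical exponent up to log factors), giving T(n) = Θ(n^(log_5 125) · (log n)^(4+1)) = Θ(n^3 · (log n)^5).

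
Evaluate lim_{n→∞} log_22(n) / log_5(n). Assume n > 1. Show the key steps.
lim = ln(5) / ln(22) = log_22(5)

Change of base: log_22(n) = ln n / ln 22 and log_5(n) = ln n / ln 5. The ratio is (ln n / ln 22) · (ln 5 / ln n) = ln 5 / ln 22, a constant independent of n. So the limit is ln 5 / ln 22 = log_22(5).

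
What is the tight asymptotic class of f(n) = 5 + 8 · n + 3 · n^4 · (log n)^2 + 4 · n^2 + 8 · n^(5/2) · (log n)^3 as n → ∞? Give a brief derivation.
f(n) ∈ Θ(n^4 · (log n)^2)

Compare the terms by growth order. For large n, n^a · (log n)^b dominates n^a' · (log n)^b' iff a > a', or (a = a' and b > b'). Ranking the 5 terms shows the dominant one is 3 · n^4 · (log n)^2. Hence f(n) ∈ Θ(n^4 · (log n)^2).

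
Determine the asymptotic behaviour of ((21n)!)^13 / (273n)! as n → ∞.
((21n)!)^13/(273n)! ~ ((2π·21n)^(12/2) / sqrt(13)) · 13^(−13·21n)  →  0

Write N = 21n. Stirling: N! ~ sqrt(2π N)(N/e)^N and (13N)! ~ sqrt(2π·13N)·(13N/e)^(13N).
  (N!)^13/(13N)! ~ (2π N)^(13/2) (N/e)^(13N) / [sqrt(2π·13N) (13N/e)^(13N)]
     = (2π N)^(13/2) / sqrt(2π·13N) · (N/(13N))^(13N)
     = (2π N)^((13−1)/2) / sqrt(13) · 13^(−13N).
Since 13^13 > 1, the factor 13^(−13N) decays exponentially, so the ratio → 0. Substituting N = 21n gives the stated form.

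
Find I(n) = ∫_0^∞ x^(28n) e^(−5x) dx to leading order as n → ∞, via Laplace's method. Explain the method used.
I(n) ~ (sqrt(2π·28n) / 5) · (28n/(5e))^(28n)

Write the integrand as exp(28n ln x − 5x) and set f(x) = 28n ln x − 5x. Then f'(x) = 28n/x − 5 = 0 at x* = 28n/5, and f''(x*) = −28n/x*^2 = −5^2/(28n). Laplace's method (interior maximum) gives
  I(n) ~ e^(f(x*)) · sqrt(2π / |f''(x*)|)
        = exp(28n ln(28n/5) − 28n) · sqrt(2π · 28n / 5^2)
        = (28n/5)^(28n) e^(−28n) · sqrt(2π·28n) / 5
        = (sqrt(2π·28n) / 5) · (28n/(5e))^(28n).
This matches Γ(28n+1)/5^(28n+1) with Stirling applied to Γ.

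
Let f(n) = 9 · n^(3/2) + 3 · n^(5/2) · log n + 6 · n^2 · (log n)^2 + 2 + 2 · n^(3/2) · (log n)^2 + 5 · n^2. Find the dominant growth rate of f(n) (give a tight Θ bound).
f(n) ∈ Θ(n^(5/2) · log n)

Compare the terms by growth order. For large n, n^a · (log n)^b dominates n^a' · (log n)^b' iff a > a', or (a = a' and b > b'). Ranking the 6 terms shows the dominant one is 3 · n^(5/2) · log n. Hence f(n) ∈ Θ(n^(5/2) · log n).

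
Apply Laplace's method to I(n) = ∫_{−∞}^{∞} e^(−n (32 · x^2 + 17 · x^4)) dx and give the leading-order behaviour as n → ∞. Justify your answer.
I(n) ~ sqrt(π/(32n))

φ(x) = 32 · x^2 + 17 · x^4 has its unique global minimum at x* = 0 (since φ'(x) = 64x + 68x^3 = 0 only at x = 0 for real x with both coefficients positive, and φ → ∞ as |x| → ∞). At x* = 0, φ(0) = 0 and φ''(0) = 64. Laplace's method then gives
  I(n) ~ sqrt(2π / (n · φ''(0))) · e^(−n φ(0)) = sqrt(2π / (64n)) = sqrt(π/(32n)).
The 17 · x^4 term contributes only at subleading order (an O(1/n) relative correction).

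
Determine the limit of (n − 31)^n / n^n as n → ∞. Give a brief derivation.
lim = e^(−31)

Rewrite as (1 − 31/n)^(n). By the standard limit (1 + x/n)^n → e^x, we have (1 − 31/n)^n → e^(−31), and raising to the 1st power gives e^(−31).
More precisely, ln[(1 − 31/n)^(n)] = n · ln(1 − 31/n) = n · (-31/n + O(1/n^2)) = -31 + O(1/n) → -31.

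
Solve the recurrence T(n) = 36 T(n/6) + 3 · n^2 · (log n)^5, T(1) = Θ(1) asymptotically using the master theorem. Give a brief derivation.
T(n) = Θ(n^2 · (log n)^6)

Here log_6 36 = 2 and f(n) = 3 · n^2 · (log n)^5 = Θ(n^(log_6 36) · (log n)^5). This is the extended Case 2 of the master theorem (f matches the critical exponent up to log factors), giving T(n) = Θ(n^(log_6 36) · (log n)^(5+1)) = Θ(n^2 · (log n)^6).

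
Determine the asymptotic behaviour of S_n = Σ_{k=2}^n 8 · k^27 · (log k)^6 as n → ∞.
S_n ~ 2 · n^28 · (log n)^6 / 7

By integral comparison, S_n = ∫_1^n 8 · x^27 · (log x)^6 dx + O(n^27 · (log n)^6). For the integral, the leading term of ∫_1^n x^27 (log x)^6 dx is n^28/28 · (log n)^6 (by repeated integration by parts; each step lowers the log-exponent and produces a relatively O(1/log n) correction). Hence S_n ~ 2 · n^28 · (log n)^6 / 7.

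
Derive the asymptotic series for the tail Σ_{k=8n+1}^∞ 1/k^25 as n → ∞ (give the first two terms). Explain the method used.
Σ_{k>8n} 1/k^25 = 1/(24 · (8n)^24) − 1/(2 · (8n)^25) + O(1/(8n)^26)

Compare to the integral: ∫_{8n}^∞ x^(−25) dx = [−x^(−24)/24]_{8n}^∞ = 1/((25−1)·(8n)^24). The Euler-Maclaurin correction adds −f(8n)/2 = −1/(2·(8n)^25). Euler-Maclaurin then gives
  Σ_{k>8n} 1/k^25 = ∫_{8n}^∞ dx/x^25 − 1/(2·(8n)^25) + O(1/(8n)^26).
(Equivalently this is ζ(25) − Σ_{k≤8n} 1/k^25.)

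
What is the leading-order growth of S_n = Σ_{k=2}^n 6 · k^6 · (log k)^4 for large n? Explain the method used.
S_n ~ 6 · n^7 · (log n)^4 / 7

By integral comparison, S_n = ∫_1^n 6 · x^6 · (log x)^4 dx + O(n^6 · (log n)^4). For the integral, the leading term of ∫_1^n x^6 (log x)^4 dx is n^7/7 · (log n)^4 (by repeated integration by parts; each step lowers the log-exponent and produces a relatively O(1/log n) correction). Hence S_n ~ 6 · n^7 · (log n)^4 / 7.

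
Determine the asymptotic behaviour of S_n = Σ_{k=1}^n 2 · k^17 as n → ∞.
S_n ~ n^18 / 9

By integral comparison (Euler-Maclaurin), Σ_{k=1}^n 2 · k^17 = 2 · ∫_0^n x^17 dx + O(n^17) = 2 · n^18/18 = n^18 / 9 + O(n^17). (Equivalently, Faulhaber's formula gives the same leading term.)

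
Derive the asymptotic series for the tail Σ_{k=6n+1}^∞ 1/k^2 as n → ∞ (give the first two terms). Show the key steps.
Σ_{k>6n} 1/k^2 = 1/(1 · (6n)) − 1/(2 · (6n)^2) + O(1/(6n)^3)

Compare to the integral: ∫_{6n}^∞ x^(−2) dx = [−x^(−1)/1]_{6n}^∞ = 1/((2−1)·(6n)). The Euler-Maclaurin correction adds −f(6n)/2 = −1/(2·(6n)^2). Euler-Maclaurin then gives
  Σ_{k>6n} 1/k^2 = ∫_{6n}^∞ dx/x^2 − 1/(2·(6n)^2) + O(1/(6n)^3).
(Equivalently this is ζ(2) − Σ_{k≤6n} 1/k^2.)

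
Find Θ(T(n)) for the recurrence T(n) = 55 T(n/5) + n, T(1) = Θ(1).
T(n) = Θ(n^(log_5 55))

Master theorem: compare f(n) = n to n^(log_5 55) where log_5 55 ≈ 2.490. Since 1 < log_5 55, we have f(n) = O(n^(log_5 55 − ε)) for some ε > 0 — Case 1. Hence T(n) = Θ(n^(log_5 55)).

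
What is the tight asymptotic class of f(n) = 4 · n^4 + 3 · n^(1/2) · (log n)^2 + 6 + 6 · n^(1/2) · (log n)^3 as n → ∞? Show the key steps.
f(n) ∈ Θ(n^4)

Compare the terms by growth order. For large n, n^a · (log n)^b dominates n^a' · (log n)^b' iff a > a', or (a = a' and b > b'). Ranking the 4 terms shows the dominant one is 4 · n^4. Hence f(n) ∈ Θ(n^4).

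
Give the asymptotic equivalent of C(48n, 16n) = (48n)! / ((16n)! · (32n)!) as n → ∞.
C(48n, 16n) ~ (27/4)^(16n) · sqrt(3/(4π·16n))

Write N = 16n. Apply Stirling to each factorial:
  (3N)! ~ sqrt(2π·3N) · (3N/e)^(3N),
  N! ~ sqrt(2π N) · (N/e)^N,
  (2N)! ~ sqrt(2π·2N) · (2N/e)^(2N).
The exponential factors combine to (3N)^(3N) / (N^N · (2N)^(2N)) = 3^(3N)/2^(2N) = (3^3/2^2)^N = (27/4)^N.
The square-root prefactors combine to sqrt(2π·3N) / (sqrt(2π N)·sqrt(2π·2N)) = sqrt(3 / (2π·2·N)) = sqrt(3/(4π·16n)).
Substituting N = 16n: C(48n, 16n) ~ (27/4)^(16n) · sqrt(3/(4π·16n)).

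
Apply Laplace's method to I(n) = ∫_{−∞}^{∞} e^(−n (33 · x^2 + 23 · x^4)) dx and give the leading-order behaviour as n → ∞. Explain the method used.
I(n) ~ sqrt(π/(33n))

φ(x) = 33 · x^2 + 23 · x^4 has its unique global minimum at x* = 0 (since φ'(x) = 66x + 92x^3 = 0 only at x = 0 for real x with both coefficients positive, and φ → ∞ as |x| → ∞). At x* = 0, φ(0) = 0 and φ''(0) = 66. Laplace's method then gives
  I(n) ~ sqrt(2π / (n · φ''(0))) · e^(−n φ(0)) = sqrt(2π / (66n)) = sqrt(π/(33n)).
The 23 · x^4 term contributes only at subleading order (an O(1/n) relative correction).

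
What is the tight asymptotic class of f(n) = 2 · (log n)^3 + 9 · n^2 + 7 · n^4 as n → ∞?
f(n) ∈ Θ(n^4)

Compare the terms by growth order. For large n, n^a · (log n)^b dominates n^a' · (log n)^b' iff a > a', or (a = a' and b > b'). Ranking the 3 terms shows the dominant one is 7 · n^4. Hence f(n) ∈ Θ(n^4).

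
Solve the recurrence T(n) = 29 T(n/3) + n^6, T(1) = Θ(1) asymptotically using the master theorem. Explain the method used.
T(n) = Θ(n^6)

log_3 29 ≈ 3.065. f(n) = n^6 dominates n^(log_3 29) since 6 > 3.065, and the regularity condition a·f(n/b) = 29·(n/3)^6 = (29/729)·n^6 ≤ c·f(n) holds with c = 29/729 ≈ 0.0398 < 1. So this is Case 3: T(n) = Θ(f(n)) = Θ(n^6).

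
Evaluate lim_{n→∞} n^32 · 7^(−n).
lim = 0

Exponentials with base > 1 dominate every fixed polynomial: for any fixed c, n^c / 7^n → 0 as n → ∞ (e.g. by the ratio test, or by writing 7^n = e^(n ln 7) and noting e^(n ln 7) / n^c → ∞). Hence n^32 · 7^(−n) = n^32 / 7^n → 0.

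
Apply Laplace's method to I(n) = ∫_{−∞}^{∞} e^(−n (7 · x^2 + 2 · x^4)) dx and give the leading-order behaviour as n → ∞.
I(n) ~ sqrt(π/(7n))

φ(x) = 7 · x^2 + 2 · x^4 has its unique global minimum at x* = 0 (since φ'(x) = 14x + 8x^3 = 0 only at x = 0 for real x with both coefficients positive, and φ → ∞ as |x| → ∞). At x* = 0, φ(0) = 0 and φ''(0) = 14. Laplace's method then gives
  I(n) ~ sqrt(2π / (n · φ''(0))) · e^(−n φ(0)) = sqrt(2π / (14n)) = sqrt(π/(7n)).
The 2 · x^4 term contributes only at subleading order (an O(1/n) relative correction).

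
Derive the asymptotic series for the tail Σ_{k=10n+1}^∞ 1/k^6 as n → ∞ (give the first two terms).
Σ_{k>10n} 1/k^6 = 1/(5 · (10n)^5) − 1/(2 · (10n)^6) + O(1/(10n)^7)

Compare to the integral: ∫_{10n}^∞ x^(−6) dx = [−x^(−5)/5]_{10n}^∞ = 1/((6−1)·(10n)^5). The Euler-Maclaurin correction adds −f(10n)/2 = −1/(2·(10n)^6). Euler-Maclaurin then gives
  Σ_{k>10n} 1/k^6 = ∫_{10n}^∞ dx/x^6 − 1/(2·(10n)^6) + O(1/(10n)^7).
(Equivalently this is ζ(6) − Σ_{k≤10n} 1/k^6.)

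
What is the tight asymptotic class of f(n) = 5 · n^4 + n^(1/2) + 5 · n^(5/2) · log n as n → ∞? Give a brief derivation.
f(n) ∈ Θ(n^4)

Compare the terms by growth order. For large n, n^a · (log n)^b dominates n^a' · (log n)^b' iff a > a', or (a = a' and b > b'). Ranking the 3 terms shows the dominant one is 5 · n^4. Hence f(n) ∈ Θ(n^4).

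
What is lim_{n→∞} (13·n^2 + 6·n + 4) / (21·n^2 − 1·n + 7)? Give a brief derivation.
lim = 13/21

For large n the leading n^2 terms dominate both numerator and denominator. Dividing top and bottom by n^2, every other term tends to 0, leaving 13/21.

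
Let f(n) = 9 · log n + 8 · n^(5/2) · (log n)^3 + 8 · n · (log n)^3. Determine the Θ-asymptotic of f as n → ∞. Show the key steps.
f(n) ∈ Θ(n^(5/2) · (log n)^3)

Compare the terms by growth order. For large n, n^a · (log n)^b dominates n^a' · (log n)^b' iff a > a', or (a = a' and b > b'). Ranking the 3 terms shows the dominant one is 8 · n^(5/2) · (log n)^3. Hence f(n) ∈ Θ(n^(5/2) · (log n)^3).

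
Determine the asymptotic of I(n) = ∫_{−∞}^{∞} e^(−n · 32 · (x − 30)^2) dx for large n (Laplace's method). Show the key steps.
I(n) = sqrt(π/(32n))

Here φ(x) = 32 · (x − 30)^2 has its unique minimum at x* = 30 with φ(x*) = 0 and φ''(x*) = 64. Laplace's method gives
  I(n) ~ e^(−n φ(x*)) · sqrt(2π / (n · φ''(x*))) = sqrt(2π / (64n)) = sqrt(π/(32n)).
This is exact: substituting u = (x − 30)·sqrt(32n) gives I(n) = (1/sqrt(32n)) ∫_{−∞}^{∞} e^(−u^2) du = sqrt(π/(32n)).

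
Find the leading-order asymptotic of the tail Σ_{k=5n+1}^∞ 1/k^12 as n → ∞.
Σ_{k>5n} 1/k^12 ~ 1/(11 · (5n)^11)

Compare to the integral: ∫_{5n}^∞ x^(−12) dx = [−x^(−11)/11]_{5n}^∞ = 1/((12−1)·(5n)^11). Euler-Maclaurin then gives
  Σ_{k>5n} 1/k^12 = ∫_{5n}^∞ dx/x^12 − 1/(2·(5n)^12) + O(1/(5n)^13).
(Equivalently this is ζ(12) − Σ_{k≤5n} 1/k^12.)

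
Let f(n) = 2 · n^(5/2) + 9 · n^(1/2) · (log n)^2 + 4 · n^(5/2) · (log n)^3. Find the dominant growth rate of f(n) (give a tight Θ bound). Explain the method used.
f(n) ∈ Θ(n^(5/2) · (log n)^3)

Compare the terms by growth order. For large n, n^a · (log n)^b dominates n^a' · (log n)^b' iff a > a', or (a = a' and b > b'). Ranking the 3 terms shows the dominant one is 4 · n^(5/2) · (log n)^3. Hence f(n) ∈ Θ(n^(5/2) · (log n)^3).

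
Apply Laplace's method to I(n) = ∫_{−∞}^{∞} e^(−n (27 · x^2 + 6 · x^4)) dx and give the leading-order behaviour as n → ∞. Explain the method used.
I(n) ~ sqrt(π/(27n))

φ(x) = 27 · x^2 + 6 · x^4 has its unique global minimum at x* = 0 (since φ'(x) = 54x + 24x^3 = 0 only at x = 0 for real x with both coefficients positive, and φ → ∞ as |x| → ∞). At x* = 0, φ(0) = 0 and φ''(0) = 54. Laplace's method then gives
  I(n) ~ sqrt(2π / (n · φ''(0))) · e^(−n φ(0)) = sqrt(2π / (54n)) = sqrt(π/(27n)).
The 6 · x^4 term contributes only at subleading order (an O(1/n) relative correction).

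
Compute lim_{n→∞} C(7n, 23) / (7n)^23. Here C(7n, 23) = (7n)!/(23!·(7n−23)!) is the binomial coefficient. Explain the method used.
lim = 1/23! = 1/25852016738884976640000

With N = 7n → ∞: C(N, 23) / N^23 = [N(N−1)…(N−22)] / (23! · N^23) = (1/23!) · 1 · (1 − 1/(7n)) · … · (1 − 22/(7n)). Each factor → 1 as N → ∞, so the limit is 1/23! = 1/25852016738884976640000.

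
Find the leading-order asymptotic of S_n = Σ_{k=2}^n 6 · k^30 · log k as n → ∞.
S_n ~ 6 · n^31 log n / 31 − 6 · n^31 / 961

By integral comparison, S_n = ∫_1^n 6 · x^30 · log x dx + O(n^30 · log n). For the integral, ∫ x^30 log x dx = n^31 log n / 31 − n^31/961 (integration by parts). Hence S_n ~ 6 · n^31 log n / 31 − 6 · n^31 / 961.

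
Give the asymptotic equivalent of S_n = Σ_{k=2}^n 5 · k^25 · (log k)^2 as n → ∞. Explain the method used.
S_n ~ 5 · n^26 · (log n)^2 / 26

By integral comparison, S_n = ∫_1^n 5 · x^25 · (log x)^2 dx + O(n^25 · (log n)^2). For the integral, the leading term of ∫_1^n x^25 (log x)^2 dx is n^26/26 · (log n)^2 (by repeated integration by parts; each step lowers the log-exponent and produces a relatively O(1/log n) correction). Hence S_n ~ 5 · n^26 · (log n)^2 / 26.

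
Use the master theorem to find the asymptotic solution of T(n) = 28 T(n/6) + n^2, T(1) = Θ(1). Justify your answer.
T(n) = Θ(n^2)

log_6 28 ≈ 1.860. f(n) = n^2 dominates n^(log_6 28) since 2 > 1.860, and the regularity condition a·f(n/b) = 28·(n/6)^2 = (28/36)·n^2 ≤ c·f(n) holds with c = 28/36 ≈ 0.778 < 1. So this is Case 3: T(n) = Θ(f(n)) = Θ(n^2).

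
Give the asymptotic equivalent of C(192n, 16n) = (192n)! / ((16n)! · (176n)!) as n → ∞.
C(192n, 16n) ~ (8916100448256/285311670611)^(16n) · sqrt(6/(11π·16n))

Write N = 16n. Apply Stirling to each factorial:
  (12N)! ~ sqrt(2π·12N) · (12N/e)^(12N),
  N! ~ sqrt(2π N) · (N/e)^N,
  (11N)! ~ sqrt(2π·11N) · (11N/e)^(11N).
The exponential factors combine to (12N)^(12N) / (N^N · (11N)^(11N)) = 12^(12N)/11^(11N) = (12^12/11^11)^N = (8916100448256/285311670611)^N.
The square-root prefactors combine to sqrt(2π·12N) / (sqrt(2π N)·sqrt(2π·11N)) = sqrt(12 / (2π·11·N)) = sqrt(6/(11π·16n)).
Substituting N = 16n: C(192n, 16n) ~ (8916100448256/285311670611)^(16n) · sqrt(6/(11π·16n)).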